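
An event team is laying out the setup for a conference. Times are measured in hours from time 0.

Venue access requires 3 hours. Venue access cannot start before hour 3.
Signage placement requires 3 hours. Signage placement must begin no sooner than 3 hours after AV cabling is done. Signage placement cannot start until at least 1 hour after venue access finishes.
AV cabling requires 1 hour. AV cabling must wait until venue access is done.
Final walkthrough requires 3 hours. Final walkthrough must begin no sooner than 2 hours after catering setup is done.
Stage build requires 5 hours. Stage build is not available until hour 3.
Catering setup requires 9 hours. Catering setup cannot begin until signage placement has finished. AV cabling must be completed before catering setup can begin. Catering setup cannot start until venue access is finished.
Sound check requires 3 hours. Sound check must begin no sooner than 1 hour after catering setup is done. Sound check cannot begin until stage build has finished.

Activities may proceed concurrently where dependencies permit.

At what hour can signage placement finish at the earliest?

Venue access waits on its own release at hour 3, so it starts at hour 3 and finishes at 3 + 3 = hour 6.
After venue access (finishes hour 6), AV cabling can start at hour 6 and finishes at hour 7.
Signage placement cannot start until AV cabling (finishes hour 7, plus 3-hour gap → hour 10); venue access (finishes hour 6, plus 1-hour gap → hour 7). The controlling bound is hour 10, so signage placement finishes at 10 + 3 = hour 13.

13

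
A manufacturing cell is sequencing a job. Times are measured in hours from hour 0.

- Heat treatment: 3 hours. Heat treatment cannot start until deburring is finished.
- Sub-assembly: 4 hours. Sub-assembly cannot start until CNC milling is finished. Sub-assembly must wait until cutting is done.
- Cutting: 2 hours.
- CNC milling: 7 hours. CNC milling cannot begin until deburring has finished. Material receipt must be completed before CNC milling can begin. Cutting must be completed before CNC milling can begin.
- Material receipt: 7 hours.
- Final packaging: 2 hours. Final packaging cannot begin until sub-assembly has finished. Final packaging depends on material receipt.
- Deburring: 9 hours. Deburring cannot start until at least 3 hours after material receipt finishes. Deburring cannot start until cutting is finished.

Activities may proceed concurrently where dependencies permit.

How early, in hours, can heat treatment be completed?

22

Cutting has no prerequisites, so it starts at hour 0 and finishes at hour 2.
Material receipt can start immediately at hour 0; it finishes at hour 7.
For deburring: material receipt (finishes hour 7, plus 3-hour gap → hour 10); cutting (finishes hour 2). Taking the maximum gives a start of hour 10, and it finishes at 10 + 9 = hour 19.
Heat treatment waits on deburring (finishes hour 19), so it starts at hour 19 and finishes at 19 + 3 = hour 22.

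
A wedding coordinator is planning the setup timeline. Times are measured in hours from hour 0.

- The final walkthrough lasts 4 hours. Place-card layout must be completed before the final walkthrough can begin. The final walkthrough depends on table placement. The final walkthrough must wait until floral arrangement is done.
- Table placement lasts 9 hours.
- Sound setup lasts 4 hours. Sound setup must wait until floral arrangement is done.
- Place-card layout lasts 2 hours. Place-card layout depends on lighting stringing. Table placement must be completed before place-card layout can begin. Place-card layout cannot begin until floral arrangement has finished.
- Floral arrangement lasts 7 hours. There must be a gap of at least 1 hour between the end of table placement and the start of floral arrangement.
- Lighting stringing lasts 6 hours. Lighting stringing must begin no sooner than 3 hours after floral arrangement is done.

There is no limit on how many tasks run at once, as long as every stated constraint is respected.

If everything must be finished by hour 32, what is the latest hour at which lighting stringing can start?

To finish by hour 32, the final walkthrough (duration 4) must start no later than hour 28.
Place-card layout feeds into the final walkthrough (must start by hour 28); so place-card layout must finish by hour 28 and therefore start by hour 26.
Lighting stringing must finish before place-card layout (must start by hour 26). With a 6-hour duration, lighting stringing must start by 26 − 6 = hour 20.

20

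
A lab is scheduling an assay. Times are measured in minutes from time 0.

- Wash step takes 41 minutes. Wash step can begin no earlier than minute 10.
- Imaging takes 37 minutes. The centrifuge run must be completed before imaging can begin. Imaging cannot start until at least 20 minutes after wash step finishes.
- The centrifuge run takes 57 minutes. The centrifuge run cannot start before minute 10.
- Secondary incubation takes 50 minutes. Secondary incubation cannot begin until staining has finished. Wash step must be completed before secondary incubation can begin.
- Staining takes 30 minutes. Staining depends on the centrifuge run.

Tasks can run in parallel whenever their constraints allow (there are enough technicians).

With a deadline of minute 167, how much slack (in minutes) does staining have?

The centrifuge run waits on its own release at minute 10, so it starts at minute 10 and finishes at 10 + 57 = minute 67.
Staining cannot begin until the centrifuge run (finishes minute 67). It runs from minute 67 to 67 + 30 = minute 97.

Working backward from the deadline:
Nothing follows secondary incubation; the deadline of minute 167 is its only limit. It must start by 167 − 50 = minute 117.
Since secondary incubation (must start by minute 117) depends on it, staining must finish by minute 117. Backing off its 30-minute duration gives a latest start of minute 87.
So staining can start as early as minute 67 and as late as minute 87, giving 87 − 67 = 20 minutes of slack.

20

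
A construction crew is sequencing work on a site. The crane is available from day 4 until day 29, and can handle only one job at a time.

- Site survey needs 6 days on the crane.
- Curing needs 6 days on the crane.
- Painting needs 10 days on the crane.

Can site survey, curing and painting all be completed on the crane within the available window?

The crane window is 29 − 4 = 25 days.
Running back to back, the jobs need 6 + 6 + 10 = 22 days on the crane.
Since 22 ≤ 25, they fit within the window.

Yes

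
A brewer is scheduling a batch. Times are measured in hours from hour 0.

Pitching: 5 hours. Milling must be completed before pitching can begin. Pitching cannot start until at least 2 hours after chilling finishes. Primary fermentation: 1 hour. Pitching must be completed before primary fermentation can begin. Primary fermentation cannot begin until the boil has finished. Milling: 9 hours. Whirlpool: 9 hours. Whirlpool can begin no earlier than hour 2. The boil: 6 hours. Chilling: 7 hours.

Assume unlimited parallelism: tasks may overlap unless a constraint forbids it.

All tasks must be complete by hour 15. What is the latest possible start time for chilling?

Primary fermentation has no dependents, so it just needs to finish by hour 15. Starting by 15 − 1 = hour 14 achieves that.
Pitching must finish before primary fermentation (must start by hour 14). With a 5-hour duration, pitching must start by 14 − 5 = hour 9.
Since pitching (must start by hour 9, minus 2-hour gap → hour 7) depends on it, chilling must finish by hour 7. Backing off its 7-hour duration gives a latest start of hour 0.

0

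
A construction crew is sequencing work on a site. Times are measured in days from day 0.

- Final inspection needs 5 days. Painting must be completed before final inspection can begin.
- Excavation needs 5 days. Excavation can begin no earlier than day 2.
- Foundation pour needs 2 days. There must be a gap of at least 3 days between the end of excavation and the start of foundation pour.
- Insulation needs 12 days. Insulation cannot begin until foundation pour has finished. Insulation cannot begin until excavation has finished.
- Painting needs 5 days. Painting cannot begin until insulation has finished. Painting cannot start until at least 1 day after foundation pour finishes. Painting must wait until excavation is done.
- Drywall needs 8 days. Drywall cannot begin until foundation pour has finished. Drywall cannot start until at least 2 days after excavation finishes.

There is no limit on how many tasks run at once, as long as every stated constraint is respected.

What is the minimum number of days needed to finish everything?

After its own release at day 2, excavation can start at day 2 and finishes at day 7.
Foundation pour waits on excavation (finishes day 7, plus 3-day gap → day 10), so it starts at day 10 and finishes at 10 + 2 = day 12.
Drywall has to wait for foundation pour (finishes day 12); excavation (finishes day 7, plus 2-day gap → day 9). The latest of these is day 12, so drywall runs day 12 to 12 + 8 = day 20.
For insulation: foundation pour (finishes day 12); excavation (finishes day 7). Taking the maximum gives a start of day 12, and it finishes at 12 + 12 = day 24.
Painting has to wait for insulation (finishes day 24); foundation pour (finishes day 12, plus 1-day gap → day 13); excavation (finishes day 7). The latest of these is day 24, so painting runs day 24 to 24 + 5 = day 29.
After painting (finishes day 29), final inspection can start at day 29 and finishes at day 34.
All tasks are finished once the last one completes. Finish times: Excavation at 7, Foundation pour at 12, Insulation at 24, Drywall at 20, Painting at 29, Final inspection at 34. The latest is day 34.

34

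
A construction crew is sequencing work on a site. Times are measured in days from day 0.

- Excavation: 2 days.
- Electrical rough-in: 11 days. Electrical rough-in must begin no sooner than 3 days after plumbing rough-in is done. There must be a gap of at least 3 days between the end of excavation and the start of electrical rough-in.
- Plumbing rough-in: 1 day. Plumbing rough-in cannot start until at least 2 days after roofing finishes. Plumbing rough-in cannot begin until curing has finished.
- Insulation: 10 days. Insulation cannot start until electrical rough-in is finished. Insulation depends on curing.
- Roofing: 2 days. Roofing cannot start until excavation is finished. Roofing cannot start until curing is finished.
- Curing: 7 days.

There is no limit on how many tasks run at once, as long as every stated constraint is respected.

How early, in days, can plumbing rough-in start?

Curing has no prerequisites, so it starts at day 0 and finishes at day 7.
Excavation can start immediately at day 0; it finishes at day 2.
Roofing needs all of excavation (finishes day 2); curing (finishes day 7). That puts its earliest start at day 7; it finishes at 7 + 2 = day 9.
Plumbing rough-in waits on roofing (finishes day 9, plus 2-day gap → day 11); curing (finishes day 7). The latest of these is day 11, which is the earliest plumbing rough-in can start.

11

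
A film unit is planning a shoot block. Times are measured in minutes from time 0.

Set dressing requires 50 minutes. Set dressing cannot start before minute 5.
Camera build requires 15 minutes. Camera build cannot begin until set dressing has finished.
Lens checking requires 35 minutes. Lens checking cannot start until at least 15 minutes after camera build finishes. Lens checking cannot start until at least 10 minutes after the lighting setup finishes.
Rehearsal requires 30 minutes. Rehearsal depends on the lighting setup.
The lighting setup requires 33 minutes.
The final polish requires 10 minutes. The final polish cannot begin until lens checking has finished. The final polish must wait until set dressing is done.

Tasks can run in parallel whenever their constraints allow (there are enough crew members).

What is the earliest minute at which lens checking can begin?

85

The lighting setup can start immediately at minute 0; it finishes at minute 33.
Set dressing waits on its own release at minute 5, so it starts at minute 5 and finishes at 5 + 50 = minute 55.
Camera build waits on set dressing (finishes minute 55), so it starts at minute 55 and finishes at 55 + 15 = minute 70.
Lens checking waits on camera build (finishes minute 70, plus 15-minute gap → minute 85); the lighting setup (finishes minute 33, plus 10-minute gap → minute 43). The latest of these is minute 85, which is the earliest lens checking can start.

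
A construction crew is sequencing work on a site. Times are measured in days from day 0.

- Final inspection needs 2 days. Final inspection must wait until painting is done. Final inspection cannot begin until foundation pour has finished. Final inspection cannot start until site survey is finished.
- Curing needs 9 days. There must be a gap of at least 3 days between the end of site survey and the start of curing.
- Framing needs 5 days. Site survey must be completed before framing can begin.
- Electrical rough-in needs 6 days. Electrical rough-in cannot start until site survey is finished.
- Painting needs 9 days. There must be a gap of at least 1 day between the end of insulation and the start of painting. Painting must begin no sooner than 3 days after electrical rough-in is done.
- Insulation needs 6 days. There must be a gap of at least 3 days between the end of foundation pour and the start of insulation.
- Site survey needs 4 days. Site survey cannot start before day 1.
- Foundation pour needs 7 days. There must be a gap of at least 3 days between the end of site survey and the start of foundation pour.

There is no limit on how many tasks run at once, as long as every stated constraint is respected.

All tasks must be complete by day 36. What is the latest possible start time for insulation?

Final inspection must finish by day 36; it takes 2 days, so it must start by 36 − 2 = day 34.
Painting must finish before final inspection (must start by day 34). With a 9-day duration, painting must start by 34 − 9 = day 25.
Insulation feeds into painting (must start by day 25, minus 1-day gap → day 24); so insulation must finish by day 24 and therefore start by day 18.

18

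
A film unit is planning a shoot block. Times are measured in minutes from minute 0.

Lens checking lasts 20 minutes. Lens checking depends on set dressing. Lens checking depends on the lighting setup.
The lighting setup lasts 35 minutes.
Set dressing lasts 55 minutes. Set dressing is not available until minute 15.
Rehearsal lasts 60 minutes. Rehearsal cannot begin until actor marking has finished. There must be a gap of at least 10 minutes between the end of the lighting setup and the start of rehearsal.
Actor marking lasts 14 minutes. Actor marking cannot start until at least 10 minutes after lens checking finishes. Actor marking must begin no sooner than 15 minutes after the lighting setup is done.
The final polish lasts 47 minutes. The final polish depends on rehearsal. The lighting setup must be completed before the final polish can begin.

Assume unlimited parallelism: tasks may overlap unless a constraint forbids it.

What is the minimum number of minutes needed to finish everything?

221

The lighting setup can start immediately at minute 0; it finishes at minute 35.
Set dressing cannot begin until its own release at minute 15. It runs from minute 15 to 15 + 55 = minute 70.
Lens checking has to wait for set dressing (finishes minute 70); the lighting setup (finishes minute 35). The latest of these is minute 70, so lens checking runs minute 70 to 70 + 20 = minute 90.
Actor marking needs all of lens checking (finishes minute 90, plus 10-minute gap → minute 100); the lighting setup (finishes minute 35, plus 15-minute gap → minute 50). That puts its earliest start at minute 100; it finishes at 100 + 14 = minute 114.
Rehearsal cannot start until actor marking (finishes minute 114); the lighting setup (finishes minute 35, plus 10-minute gap → minute 45). The controlling bound is minute 114, so rehearsal finishes at 114 + 60 = minute 174.
For the final polish: rehearsal (finishes minute 174); the lighting setup (finishes minute 35). Taking the maximum gives a start of minute 174, and it finishes at 174 + 47 = minute 221.
All tasks are finished once the last one completes. Finish times: Set dressing at 70, The lighting setup at 35, Lens checking at 90, Actor marking at 114, Rehearsal at 174, The final polish at 221. The latest is minute 221.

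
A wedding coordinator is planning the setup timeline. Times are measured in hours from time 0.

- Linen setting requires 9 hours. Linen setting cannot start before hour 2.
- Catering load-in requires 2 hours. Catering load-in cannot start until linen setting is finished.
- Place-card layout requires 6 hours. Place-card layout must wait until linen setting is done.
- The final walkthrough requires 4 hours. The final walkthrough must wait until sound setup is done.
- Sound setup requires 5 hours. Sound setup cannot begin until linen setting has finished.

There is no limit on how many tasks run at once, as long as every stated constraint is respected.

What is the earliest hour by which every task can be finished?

20

Linen setting cannot begin until its own release at hour 2. It runs from hour 2 to 2 + 9 = hour 11.
Place-card layout waits on linen setting (finishes hour 11), so it starts at hour 11 and finishes at 11 + 6 = hour 17.
After linen setting (finishes hour 11), catering load-in can start at hour 11 and finishes at hour 13.
After linen setting (finishes hour 11), sound setup can start at hour 11 and finishes at hour 16.
The final walkthrough waits on sound setup (finishes hour 16), so it starts at hour 16 and finishes at 16 + 4 = hour 20.
All tasks are finished once the last one completes. Finish times: Linen setting at 11, Sound setup at 16, Catering load-in at 13, Place-card layout at 17, The final walkthrough at 20. The latest is hour 20.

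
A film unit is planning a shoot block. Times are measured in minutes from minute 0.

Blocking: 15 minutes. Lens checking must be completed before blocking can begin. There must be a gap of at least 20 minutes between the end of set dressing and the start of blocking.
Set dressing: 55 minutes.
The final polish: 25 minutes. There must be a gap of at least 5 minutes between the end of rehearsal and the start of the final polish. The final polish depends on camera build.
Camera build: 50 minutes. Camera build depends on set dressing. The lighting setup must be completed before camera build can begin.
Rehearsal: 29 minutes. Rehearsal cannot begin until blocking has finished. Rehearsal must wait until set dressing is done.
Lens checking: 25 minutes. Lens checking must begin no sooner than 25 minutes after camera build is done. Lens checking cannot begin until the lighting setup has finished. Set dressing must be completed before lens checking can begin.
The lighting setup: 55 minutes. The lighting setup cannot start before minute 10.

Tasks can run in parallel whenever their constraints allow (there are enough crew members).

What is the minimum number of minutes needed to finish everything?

239

After its own release at minute 10, the lighting setup can start at minute 10 and finishes at minute 65.
Nothing blocks set dressing, so it runs from minute 0 to minute 55.
Camera build has to wait for set dressing (finishes minute 55); the lighting setup (finishes minute 65). The latest of these is minute 65, so camera build runs minute 65 to 65 + 50 = minute 115.
Lens checking has to wait for camera build (finishes minute 115, plus 25-minute gap → minute 140); the lighting setup (finishes minute 65); set dressing (finishes minute 55). The latest of these is minute 140, so lens checking runs minute 140 to 140 + 25 = minute 165.
For blocking: lens checking (finishes minute 165); set dressing (finishes minute 55, plus 20-minute gap → minute 75). Taking the maximum gives a start of minute 165, and it finishes at 165 + 15 = minute 180.
Rehearsal cannot start until blocking (finishes minute 180); set dressing (finishes minute 55). The controlling bound is minute 180, so rehearsal finishes at 180 + 29 = minute 209.
The final polish cannot start until rehearsal (finishes minute 209, plus 5-minute gap → minute 214); camera build (finishes minute 115). The controlling bound is minute 214, so the final polish finishes at 214 + 25 = minute 239.
All tasks are finished once the last one completes. Finish times: Set dressing at 55, The lighting setup at 65, Camera build at 115, Lens checking at 165, Blocking at 180, Rehearsal at 209, The final polish at 239. The latest is minute 239.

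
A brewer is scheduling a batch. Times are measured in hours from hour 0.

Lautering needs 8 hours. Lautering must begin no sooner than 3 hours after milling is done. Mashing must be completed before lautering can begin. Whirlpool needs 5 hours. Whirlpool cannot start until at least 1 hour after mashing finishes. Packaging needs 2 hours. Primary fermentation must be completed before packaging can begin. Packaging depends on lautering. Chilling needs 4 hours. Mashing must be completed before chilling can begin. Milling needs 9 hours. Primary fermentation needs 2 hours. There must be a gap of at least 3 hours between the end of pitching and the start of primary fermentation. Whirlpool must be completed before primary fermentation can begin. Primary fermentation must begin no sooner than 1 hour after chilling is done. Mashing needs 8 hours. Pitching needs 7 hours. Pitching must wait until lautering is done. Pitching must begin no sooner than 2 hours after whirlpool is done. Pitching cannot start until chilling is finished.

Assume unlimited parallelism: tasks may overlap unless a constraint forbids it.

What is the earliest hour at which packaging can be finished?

34

Nothing blocks mashing, so it runs from hour 0 to hour 8.
After mashing (finishes hour 8), chilling can start at hour 8 and finishes at hour 12.
After mashing (finishes hour 8, plus 1-hour gap → hour 9), whirlpool can start at hour 9 and finishes at hour 14.
Nothing blocks milling, so it runs from hour 0 to hour 9.
Lautering cannot start until milling (finishes hour 9, plus 3-hour gap → hour 12); mashing (finishes hour 8). The controlling bound is hour 12, so lautering finishes at 12 + 8 = hour 20.
Pitching has to wait for lautering (finishes hour 20); whirlpool (finishes hour 14, plus 2-hour gap → hour 16); chilling (finishes hour 12). The latest of these is hour 20, so pitching runs hour 20 to 20 + 7 = hour 27.
Primary fermentation has to wait for pitching (finishes hour 27, plus 3-hour gap → hour 30); whirlpool (finishes hour 14); chilling (finishes hour 12, plus 1-hour gap → hour 13). The latest of these is hour 30, so primary fermentation runs hour 30 to 30 + 2 = hour 32.
Packaging cannot start until primary fermentation (finishes hour 32); lautering (finishes hour 20). The controlling bound is hour 32, so packaging finishes at 32 + 2 = hour 34.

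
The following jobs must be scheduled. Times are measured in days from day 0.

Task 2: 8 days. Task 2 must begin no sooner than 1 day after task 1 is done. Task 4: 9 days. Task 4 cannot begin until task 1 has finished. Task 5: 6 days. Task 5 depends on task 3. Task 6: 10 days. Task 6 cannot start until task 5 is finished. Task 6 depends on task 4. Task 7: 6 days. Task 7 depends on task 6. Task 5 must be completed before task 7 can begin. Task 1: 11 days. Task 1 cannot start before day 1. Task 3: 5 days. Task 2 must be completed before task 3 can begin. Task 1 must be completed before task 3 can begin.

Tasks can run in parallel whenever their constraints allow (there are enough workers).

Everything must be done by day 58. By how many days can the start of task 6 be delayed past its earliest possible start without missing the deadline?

10

Task 1 waits on its own release at day 1, so it starts at day 1 and finishes at 1 + 11 = day 12.
After task 1 (finishes day 12), task 4 can start at day 12 and finishes at day 21.
After task 1 (finishes day 12, plus 1-day gap → day 13), task 2 can start at day 13 and finishes at day 21.
For task 3: task 2 (finishes day 21); task 1 (finishes day 12). Taking the maximum gives a start of day 21, and it finishes at 21 + 5 = day 26.
Task 5 waits on task 3 (finishes day 26), so it starts at day 26 and finishes at 26 + 6 = day 32.
Task 6 has to wait for task 5 (finishes day 32); task 4 (finishes day 21). The latest of these is day 32, so task 6 runs day 32 to 32 + 10 = day 42.

Working backward from the deadline:
Nothing follows task 7; the deadline of day 58 is its only limit. It must start by 58 − 6 = day 52.
Task 6 has to be done before task 7 (must start by day 52). That means finishing by day 52, i.e. starting by 52 − 10 = day 42.
So task 6 can start as early as day 32 and as late as day 42, giving 42 − 32 = 10 days of slack.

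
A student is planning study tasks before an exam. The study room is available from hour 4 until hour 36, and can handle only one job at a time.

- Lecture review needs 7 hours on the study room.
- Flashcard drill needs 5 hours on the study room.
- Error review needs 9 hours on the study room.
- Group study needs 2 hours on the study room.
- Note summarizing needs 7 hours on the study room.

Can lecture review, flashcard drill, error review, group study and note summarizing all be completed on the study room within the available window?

Yes

The study room window is 36 − 4 = 32 hours.
Running back to back, the jobs need 7 + 5 + 9 + 2 + 7 = 30 hours on the study room.
Since 30 ≤ 32, they fit within the window.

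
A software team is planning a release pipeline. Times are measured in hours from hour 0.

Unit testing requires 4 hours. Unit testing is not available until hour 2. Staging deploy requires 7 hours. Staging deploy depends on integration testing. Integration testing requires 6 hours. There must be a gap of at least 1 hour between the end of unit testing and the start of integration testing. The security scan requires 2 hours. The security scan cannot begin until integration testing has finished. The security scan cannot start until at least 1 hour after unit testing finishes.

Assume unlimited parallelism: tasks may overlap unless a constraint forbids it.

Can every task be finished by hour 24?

Yes

Unit testing cannot begin until its own release at hour 2. It runs from hour 2 to 2 + 4 = hour 6.
Integration testing cannot begin until unit testing (finishes hour 6, plus 1-hour gap → hour 7). It runs from hour 7 to 7 + 6 = hour 13.
Staging deploy cannot begin until integration testing (finishes hour 13). It runs from hour 13 to 13 + 7 = hour 20.
The security scan has to wait for integration testing (finishes hour 13); unit testing (finishes hour 6, plus 1-hour gap → hour 7). The latest of these is hour 13, so the security scan runs hour 13 to 13 + 2 = hour 15.
Every task is finished by hour 20, which is no later than the deadline of 24, so the schedule is feasible.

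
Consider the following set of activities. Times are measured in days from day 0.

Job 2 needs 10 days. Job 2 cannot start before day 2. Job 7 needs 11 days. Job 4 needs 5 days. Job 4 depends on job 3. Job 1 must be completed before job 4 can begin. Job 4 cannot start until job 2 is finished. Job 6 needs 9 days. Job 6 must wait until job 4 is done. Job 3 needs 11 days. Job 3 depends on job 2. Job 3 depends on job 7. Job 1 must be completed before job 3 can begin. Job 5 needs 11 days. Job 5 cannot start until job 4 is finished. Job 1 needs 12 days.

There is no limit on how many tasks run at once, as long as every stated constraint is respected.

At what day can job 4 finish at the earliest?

28

Job 7 has no prerequisites, so it starts at day 0 and finishes at day 11.
Job 2 cannot begin until its own release at day 2. It runs from day 2 to 2 + 10 = day 12.
Job 1 has no prerequisites, so it starts at day 0 and finishes at day 12.
Job 3 has to wait for job 2 (finishes day 12); job 7 (finishes day 11); job 1 (finishes day 12). The latest of these is day 12, so job 3 runs day 12 to 12 + 11 = day 23.
Job 4 has to wait for job 3 (finishes day 23); job 1 (finishes day 12); job 2 (finishes day 12). The latest of these is day 23, so job 4 runs day 23 to 23 + 5 = day 28.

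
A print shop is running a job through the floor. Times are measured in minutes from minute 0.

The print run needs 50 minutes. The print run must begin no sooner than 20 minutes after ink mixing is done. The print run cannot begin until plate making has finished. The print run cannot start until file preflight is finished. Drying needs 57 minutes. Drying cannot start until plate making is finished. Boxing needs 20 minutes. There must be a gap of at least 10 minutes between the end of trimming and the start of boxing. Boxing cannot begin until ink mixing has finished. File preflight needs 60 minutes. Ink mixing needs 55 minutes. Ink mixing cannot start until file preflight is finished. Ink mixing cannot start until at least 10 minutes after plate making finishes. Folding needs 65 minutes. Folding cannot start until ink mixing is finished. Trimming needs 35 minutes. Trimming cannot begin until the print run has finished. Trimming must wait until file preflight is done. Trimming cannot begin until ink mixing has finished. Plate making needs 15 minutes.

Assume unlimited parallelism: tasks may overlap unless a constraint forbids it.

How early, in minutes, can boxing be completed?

250

Nothing blocks plate making, so it runs from minute 0 to minute 15.
File preflight has no prerequisites, so it starts at minute 0 and finishes at minute 60.
Ink mixing cannot start until file preflight (finishes minute 60); plate making (finishes minute 15, plus 10-minute gap → minute 25). The controlling bound is minute 60, so ink mixing finishes at 60 + 55 = minute 115.
For the print run: ink mixing (finishes minute 115, plus 20-minute gap → minute 135); plate making (finishes minute 15); file preflight (finishes minute 60). Taking the maximum gives a start of minute 135, and it finishes at 135 + 50 = minute 185.
Trimming cannot start until the print run (finishes minute 185); file preflight (finishes minute 60); ink mixing (finishes minute 115). The controlling bound is minute 185, so trimming finishes at 185 + 35 = minute 220.
Boxing cannot start until trimming (finishes minute 220, plus 10-minute gap → minute 230); ink mixing (finishes minute 115). The controlling bound is minute 230, so boxing finishes at 230 + 20 = minute 250.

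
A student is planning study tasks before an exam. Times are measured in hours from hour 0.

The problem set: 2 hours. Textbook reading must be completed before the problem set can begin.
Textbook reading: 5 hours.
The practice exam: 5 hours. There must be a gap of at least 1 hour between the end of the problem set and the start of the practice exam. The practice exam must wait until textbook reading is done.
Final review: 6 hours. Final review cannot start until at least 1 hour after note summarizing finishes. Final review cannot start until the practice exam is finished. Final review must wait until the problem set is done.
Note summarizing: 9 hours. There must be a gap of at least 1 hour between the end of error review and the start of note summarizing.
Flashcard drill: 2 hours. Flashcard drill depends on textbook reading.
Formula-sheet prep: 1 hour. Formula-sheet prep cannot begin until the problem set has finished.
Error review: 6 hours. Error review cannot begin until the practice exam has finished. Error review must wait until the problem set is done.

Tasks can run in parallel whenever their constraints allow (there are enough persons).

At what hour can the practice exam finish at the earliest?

13

Nothing blocks textbook reading, so it runs from hour 0 to hour 5.
The problem set cannot begin until textbook reading (finishes hour 5). It runs from hour 5 to 5 + 2 = hour 7.
The practice exam has to wait for the problem set (finishes hour 7, plus 1-hour gap → hour 8); textbook reading (finishes hour 5). The latest of these is hour 8, so the practice exam runs hour 8 to 8 + 5 = hour 13.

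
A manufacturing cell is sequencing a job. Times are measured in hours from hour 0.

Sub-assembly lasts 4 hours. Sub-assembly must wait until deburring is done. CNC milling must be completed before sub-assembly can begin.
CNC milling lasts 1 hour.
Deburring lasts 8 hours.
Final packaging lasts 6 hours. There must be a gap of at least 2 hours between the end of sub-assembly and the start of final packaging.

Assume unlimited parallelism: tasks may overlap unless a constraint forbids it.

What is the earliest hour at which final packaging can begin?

14

CNC milling has no prerequisites, so it starts at hour 0 and finishes at hour 1.
Deburring has no prerequisites, so it starts at hour 0 and finishes at hour 8.
Sub-assembly cannot start until deburring (finishes hour 8); CNC milling (finishes hour 1). The controlling bound is hour 8, so sub-assembly finishes at 8 + 4 = hour 12.
Final packaging waits on sub-assembly (finishes hour 12, plus 2-hour gap → hour 14), so the earliest it can start is hour 14.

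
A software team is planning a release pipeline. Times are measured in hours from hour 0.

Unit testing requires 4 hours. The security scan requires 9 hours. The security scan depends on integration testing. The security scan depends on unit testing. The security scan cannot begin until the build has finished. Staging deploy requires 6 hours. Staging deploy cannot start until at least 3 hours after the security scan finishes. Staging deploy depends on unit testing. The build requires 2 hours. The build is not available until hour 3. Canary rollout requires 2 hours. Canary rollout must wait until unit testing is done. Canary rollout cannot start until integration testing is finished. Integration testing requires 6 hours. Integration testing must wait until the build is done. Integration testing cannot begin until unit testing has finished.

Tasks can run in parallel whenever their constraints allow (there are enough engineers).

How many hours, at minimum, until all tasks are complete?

Unit testing has no prerequisites, so it starts at hour 0 and finishes at hour 4.
After its own release at hour 3, the build can start at hour 3 and finishes at hour 5.
Integration testing has to wait for the build (finishes hour 5); unit testing (finishes hour 4). The latest of these is hour 5, so integration testing runs hour 5 to 5 + 6 = hour 11.
Canary rollout has to wait for unit testing (finishes hour 4); integration testing (finishes hour 11). The latest of these is hour 11, so canary rollout runs hour 11 to 11 + 2 = hour 13.
The security scan cannot start until integration testing (finishes hour 11); unit testing (finishes hour 4); the build (finishes hour 5). The controlling bound is hour 11, so the security scan finishes at 11 + 9 = hour 20.
Staging deploy needs all of the security scan (finishes hour 20, plus 3-hour gap → hour 23); unit testing (finishes hour 4). That puts its earliest start at hour 23; it finishes at 23 + 6 = hour 29.
All tasks are finished once the last one completes. Finish times: The build at 5, Unit testing at 4, Integration testing at 11, The security scan at 20, Staging deploy at 29, Canary rollout at 13. The latest is hour 29.

29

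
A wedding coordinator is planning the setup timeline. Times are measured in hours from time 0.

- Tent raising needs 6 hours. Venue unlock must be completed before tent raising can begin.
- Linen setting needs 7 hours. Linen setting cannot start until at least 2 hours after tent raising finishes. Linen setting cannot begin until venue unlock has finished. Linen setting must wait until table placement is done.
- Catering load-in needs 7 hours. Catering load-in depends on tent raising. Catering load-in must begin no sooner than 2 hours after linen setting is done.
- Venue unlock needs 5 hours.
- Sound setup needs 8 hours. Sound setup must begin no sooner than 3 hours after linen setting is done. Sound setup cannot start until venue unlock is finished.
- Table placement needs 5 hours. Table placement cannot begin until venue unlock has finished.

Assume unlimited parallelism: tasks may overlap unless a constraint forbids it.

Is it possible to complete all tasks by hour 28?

Venue unlock has no prerequisites, so it starts at hour 0 and finishes at hour 5.
Table placement cannot begin until venue unlock (finishes hour 5). It runs from hour 5 to 5 + 5 = hour 10.
After venue unlock (finishes hour 5), tent raising can start at hour 5 and finishes at hour 11.
Linen setting needs all of tent raising (finishes hour 11, plus 2-hour gap → hour 13); venue unlock (finishes hour 5); table placement (finishes hour 10). That puts its earliest start at hour 13; it finishes at 13 + 7 = hour 20.
For catering load-in: tent raising (finishes hour 11); linen setting (finishes hour 20, plus 2-hour gap → hour 22). Taking the maximum gives a start of hour 22, and it finishes at 22 + 7 = hour 29.
Sound setup has to wait for linen setting (finishes hour 20, plus 3-hour gap → hour 23); venue unlock (finishes hour 5). The latest of these is hour 23, so sound setup runs hour 23 to 23 + 8 = hour 31.
The earliest everything can be done is hour 31, which is after the deadline of 28, so it is not possible.

No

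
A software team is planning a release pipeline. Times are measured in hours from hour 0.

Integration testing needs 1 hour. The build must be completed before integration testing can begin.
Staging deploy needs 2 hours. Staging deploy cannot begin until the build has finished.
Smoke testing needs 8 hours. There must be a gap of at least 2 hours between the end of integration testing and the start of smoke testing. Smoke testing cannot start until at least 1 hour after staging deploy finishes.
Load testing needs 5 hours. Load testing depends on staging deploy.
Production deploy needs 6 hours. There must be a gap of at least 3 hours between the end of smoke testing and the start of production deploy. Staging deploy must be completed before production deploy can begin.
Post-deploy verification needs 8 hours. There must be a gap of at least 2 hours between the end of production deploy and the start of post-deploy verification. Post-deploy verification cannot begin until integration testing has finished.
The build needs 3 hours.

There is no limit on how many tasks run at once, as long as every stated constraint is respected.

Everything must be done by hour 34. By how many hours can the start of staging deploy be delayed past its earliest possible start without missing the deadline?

1

The build has no prerequisites, so it starts at hour 0 and finishes at hour 3.
Staging deploy cannot begin until the build (finishes hour 3). It runs from hour 3 to 3 + 2 = hour 5.

Working backward from the deadline:
Nothing follows post-deploy verification; the deadline of hour 34 is its only limit. It must start by 34 − 8 = hour 26.
Production deploy has to be done before post-deploy verification (must start by hour 26, minus 2-hour gap → hour 24). That means finishing by hour 24, i.e. starting by 24 − 6 = hour 18.
Smoke testing must finish before production deploy (must start by hour 18, minus 3-hour gap → hour 15). With an 8-hour duration, smoke testing must start by 15 − 8 = hour 7.
Nothing follows load testing; the deadline of hour 34 is its only limit. It must start by 34 − 5 = hour 29.
Staging deploy must finish in time for smoke testing (must start by hour 7, minus 1-hour gap → hour 6); load testing (must start by hour 29); production deploy (must start by hour 18). The tightest is hour 6, so staging deploy must start by 6 − 2 = hour 4.
So staging deploy can start as early as hour 3 and as late as hour 4, giving 4 − 3 = 1 hour of slack.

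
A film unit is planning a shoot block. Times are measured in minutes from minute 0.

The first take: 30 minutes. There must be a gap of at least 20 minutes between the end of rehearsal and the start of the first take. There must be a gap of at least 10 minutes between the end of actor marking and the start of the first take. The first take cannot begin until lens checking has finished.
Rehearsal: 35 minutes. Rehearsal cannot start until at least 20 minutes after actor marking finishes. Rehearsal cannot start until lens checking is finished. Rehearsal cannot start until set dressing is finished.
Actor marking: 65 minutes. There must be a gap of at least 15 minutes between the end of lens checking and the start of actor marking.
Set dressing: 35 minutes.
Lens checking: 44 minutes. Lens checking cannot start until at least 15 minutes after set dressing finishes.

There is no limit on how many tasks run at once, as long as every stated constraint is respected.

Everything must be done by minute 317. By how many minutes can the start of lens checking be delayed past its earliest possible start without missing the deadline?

38

Set dressing can start immediately at minute 0; it finishes at minute 35.
Lens checking cannot begin until set dressing (finishes minute 35, plus 15-minute gap → minute 50). It runs from minute 50 to 50 + 44 = minute 94.

Working backward from the deadline:
To finish by minute 317, the first take (duration 30) must start no later than minute 287.
Rehearsal must finish before the first take (must start by minute 287, minus 20-minute gap → minute 267). With a 35-minute duration, rehearsal must start by 267 − 35 = minute 232.
Actor marking has several dependents: rehearsal (must start by minute 232, minus 20-minute gap → minute 212); the first take (must start by minute 287, minus 10-minute gap → minute 277). The earliest of those limits is minute 212, so actor marking must start by 212 − 65 = minute 147.
Lens checking has several dependents: actor marking (must start by minute 147, minus 15-minute gap → minute 132); rehearsal (must start by minute 232); the first take (must start by minute 287). The earliest of those limits is minute 132, so lens checking must start by 132 − 44 = minute 88.
So lens checking can start as early as minute 50 and as late as minute 88, giving 88 − 50 = 38 minutes of slack.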